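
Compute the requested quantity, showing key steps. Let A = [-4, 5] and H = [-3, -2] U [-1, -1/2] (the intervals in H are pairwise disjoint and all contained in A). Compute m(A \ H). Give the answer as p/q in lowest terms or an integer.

The ambient interval has length m(A) = 5 - (-4) = 9.
Since the holes are disjoint and sit inside A, by finite additivity
  m(H) = sum_i (b_i - a_i), and m(A \ H) = m(A) - m(H).
Computing the hole measures:
  m(H_1) = -2 - (-3) = 1.
  m(H_2) = -1/2 - (-1) = 1/2.
Summed: m(H) = 1 + 1/2 = 3/2.
So m(A \ H) = 9 - 3/2 = 15/2.

15/2


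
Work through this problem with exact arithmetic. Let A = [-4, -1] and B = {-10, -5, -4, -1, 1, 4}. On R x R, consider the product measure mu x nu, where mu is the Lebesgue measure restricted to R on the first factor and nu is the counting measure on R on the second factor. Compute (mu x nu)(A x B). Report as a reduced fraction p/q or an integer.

For a measurable rectangle A x B, the product measure satisfies
  (mu x nu)(A x B) = mu(A) * nu(B).
  mu(A) = 3.
  nu(B) = 6.
  (mu x nu)(A x B) = 3 * 6 = 18.

18


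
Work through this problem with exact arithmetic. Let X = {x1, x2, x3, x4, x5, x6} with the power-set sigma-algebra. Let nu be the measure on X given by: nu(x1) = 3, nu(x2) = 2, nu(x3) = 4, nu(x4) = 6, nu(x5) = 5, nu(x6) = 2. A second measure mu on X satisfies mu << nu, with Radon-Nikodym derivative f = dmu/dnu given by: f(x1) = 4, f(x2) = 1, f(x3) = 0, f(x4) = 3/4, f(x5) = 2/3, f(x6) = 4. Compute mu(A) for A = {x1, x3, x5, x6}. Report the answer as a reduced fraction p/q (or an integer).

By the defining property of the Radon-Nikodym derivative, for every measurable set A,
  mu(A) = integral_A f dnu.
Since nu is a discrete measure concentrated on the atoms of X, the integral over A reduces to the sum
  mu(A) = sum_{x in A} f(x) * nu({x}).
Computing each term:
  x1: f(x1) * nu(x1) = 4 * 3 = 12.
  x3: f(x3) * nu(x3) = 0 * 4 = 0.
  x5: f(x5) * nu(x5) = 2/3 * 5 = 10/3.
  x6: f(x6) * nu(x6) = 4 * 2 = 8.
Summing: mu(A) = 12 + 0 + 10/3 + 8 = 70/3.

70/3


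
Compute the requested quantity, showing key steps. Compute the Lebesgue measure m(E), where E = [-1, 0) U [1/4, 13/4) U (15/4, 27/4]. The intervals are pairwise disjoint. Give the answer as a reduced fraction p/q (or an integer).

For pairwise disjoint intervals, m(union_i I_i) = sum_i m(I_i),
and m is invariant under swapping open/closed endpoints (single points have measure 0).
So m(E) = sum_i (b_i - a_i).
  I_1 has length 0 - (-1) = 1.
  I_2 has length 13/4 - 1/4 = 3.
  I_3 has length 27/4 - 15/4 = 3.
Summing:
  m(E) = 1 + 3 + 3 = 7.

7


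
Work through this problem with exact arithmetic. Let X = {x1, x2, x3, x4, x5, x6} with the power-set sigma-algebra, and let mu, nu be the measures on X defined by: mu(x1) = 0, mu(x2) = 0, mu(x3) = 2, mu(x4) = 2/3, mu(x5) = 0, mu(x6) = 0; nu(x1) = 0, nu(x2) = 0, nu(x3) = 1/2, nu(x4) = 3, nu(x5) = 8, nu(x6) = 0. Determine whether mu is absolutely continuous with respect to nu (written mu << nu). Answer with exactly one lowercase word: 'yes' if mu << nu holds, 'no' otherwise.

mu << nu means: every nu-null measurable set is also mu-null; equivalently, for every atom x, if nu({x}) = 0 then mu({x}) = 0.
Checking each atom:
  x1: nu = 0, mu = 0 -> consistent with mu << nu.
  x2: nu = 0, mu = 0 -> consistent with mu << nu.
  x3: nu = 1/2 > 0 -> no constraint.
  x4: nu = 3 > 0 -> no constraint.
  x5: nu = 8 > 0 -> no constraint.
  x6: nu = 0, mu = 0 -> consistent with mu << nu.
No atom violates the condition. Therefore mu << nu.

yes


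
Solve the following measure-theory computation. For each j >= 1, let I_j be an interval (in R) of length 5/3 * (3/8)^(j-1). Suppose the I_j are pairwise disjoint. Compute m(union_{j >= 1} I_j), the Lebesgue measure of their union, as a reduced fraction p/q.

By countable additivity of the Lebesgue measure on pairwise disjoint measurable sets,
  m(union_{j >= 1} I_j) = sum_{j >= 1} m(I_j) = sum_{j >= 1} a * r^(j-1),
  with a = 5/3 and r = 3/8.
Since 0 < r = 3/8 < 1, the geometric series converges:
  sum_{j >= 1} a * r^(j-1) = a / (1 - r).
  = 5/3 / (1 - 3/8)
  = 5/3 / (5/8)
  = 8/3.

8/3


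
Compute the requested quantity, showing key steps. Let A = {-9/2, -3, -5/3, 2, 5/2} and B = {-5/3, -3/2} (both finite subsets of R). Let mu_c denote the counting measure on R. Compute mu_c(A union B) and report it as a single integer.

Counting measure on a finite set equals cardinality. By inclusion-exclusion, |A union B| = |A| + |B| - |A cap B|.
|A| = 5, |B| = 2, |A cap B| = 1.
So mu_c(A union B) = 5 + 2 - 1 = 6.

6


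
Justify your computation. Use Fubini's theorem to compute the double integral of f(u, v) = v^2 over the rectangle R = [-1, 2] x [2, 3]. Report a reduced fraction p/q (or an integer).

f(u, v) is a tensor product of a function of u and a function of v, and both factors are bounded continuous (hence Lebesgue integrable) on the rectangle, so Fubini's theorem applies:
  integral_R f d(m x m) = (integral_a1^b1 1 du) * (integral_a2^b2 v^2 dv).
Inner integral in u: integral_{-1}^{2} 1 du = (2^1 - (-1)^1)/1
  = 3.
Inner integral in v: integral_{2}^{3} v^2 dv = (3^3 - 2^3)/3
  = 19/3.
Product: (3) * (19/3) = 19.

19


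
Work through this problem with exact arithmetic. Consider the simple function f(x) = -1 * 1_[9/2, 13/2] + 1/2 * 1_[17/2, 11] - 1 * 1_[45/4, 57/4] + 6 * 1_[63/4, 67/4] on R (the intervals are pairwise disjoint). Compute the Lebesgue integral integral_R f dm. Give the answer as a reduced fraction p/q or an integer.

For a simple function f = sum_i c_i * 1_{A_i} with disjoint A_i,
  integral f dm = sum_i c_i * m(A_i).
Lengths of the A_i:
  m(A_1) = 13/2 - 9/2 = 2.
  m(A_2) = 11 - 17/2 = 5/2.
  m(A_3) = 57/4 - 45/4 = 3.
  m(A_4) = 67/4 - 63/4 = 1.
Contributions c_i * m(A_i):
  (-1) * (2) = -2.
  (1/2) * (5/2) = 5/4.
  (-1) * (3) = -3.
  (6) * (1) = 6.
Total: -2 + 5/4 - 3 + 6 = 9/4.

9/4


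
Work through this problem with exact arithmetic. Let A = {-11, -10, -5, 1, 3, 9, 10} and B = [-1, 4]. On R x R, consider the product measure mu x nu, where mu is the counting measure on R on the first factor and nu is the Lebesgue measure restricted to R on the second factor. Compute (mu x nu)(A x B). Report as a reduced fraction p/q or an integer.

For a measurable rectangle A x B, the product measure satisfies
  (mu x nu)(A x B) = mu(A) * nu(B).
  mu(A) = 7.
  nu(B) = 5.
  (mu x nu)(A x B) = 7 * 5 = 35.

35


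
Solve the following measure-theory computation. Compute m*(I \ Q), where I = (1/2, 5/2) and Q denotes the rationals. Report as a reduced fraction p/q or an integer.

The interval I = (1/2, 5/2) has m(I) = 5/2 - 1/2 = 2 (endpoints are measure-zero, so open/closed/half-open agree). Write I = (I cap Q) u (I \ Q). The rationals in I are countable, so m*(I cap Q) = 0 (cover each rational by intervals whose total length is arbitrarily small). By countable subadditivity m*(I) <= m*(I cap Q) + m*(I \ Q), hence m*(I \ Q) >= m(I) = 2. The reverse inequality m*(I \ Q) <= m*(I) = 2 is trivial since (I \ Q) is a subset of I. Therefore m*(I \ Q) = 2.

2


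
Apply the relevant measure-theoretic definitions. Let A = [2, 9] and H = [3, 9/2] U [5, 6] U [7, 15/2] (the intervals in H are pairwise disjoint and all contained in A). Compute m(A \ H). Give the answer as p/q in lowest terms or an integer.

The ambient interval has length m(A) = 9 - 2 = 7.
Since the holes are disjoint and sit inside A, by finite additivity
  m(H) = sum_i (b_i - a_i), and m(A \ H) = m(A) - m(H).
Computing the hole measures:
  m(H_1) = 9/2 - 3 = 3/2.
  m(H_2) = 6 - 5 = 1.
  m(H_3) = 15/2 - 7 = 1/2.
Summed: m(H) = 3/2 + 1 + 1/2 = 3.
So m(A \ H) = 7 - 3 = 4.

4


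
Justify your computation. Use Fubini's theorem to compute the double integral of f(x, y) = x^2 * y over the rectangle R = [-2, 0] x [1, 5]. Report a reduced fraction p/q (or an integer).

f(x, y) is a tensor product of a function of x and a function of y, and both factors are bounded continuous (hence Lebesgue integrable) on the rectangle, so Fubini's theorem applies:
  integral_R f d(m x m) = (integral_a1^b1 x^2 dx) * (integral_a2^b2 y dy).
Inner integral in x: integral_{-2}^{0} x^2 dx = (0^3 - (-2)^3)/3
  = 8/3.
Inner integral in y: integral_{1}^{5} y dy = (5^2 - 1^2)/2
  = 12.
Product: (8/3) * (12) = 32.

32


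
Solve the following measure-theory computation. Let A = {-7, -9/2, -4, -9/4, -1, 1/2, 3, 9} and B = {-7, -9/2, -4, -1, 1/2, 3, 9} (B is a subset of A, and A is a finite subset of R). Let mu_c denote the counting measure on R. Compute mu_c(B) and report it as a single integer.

Counting measure assigns mu_c(E) = |E| (number of elements) when E is finite.
B has 7 element(s), so mu_c(B) = 7.

7


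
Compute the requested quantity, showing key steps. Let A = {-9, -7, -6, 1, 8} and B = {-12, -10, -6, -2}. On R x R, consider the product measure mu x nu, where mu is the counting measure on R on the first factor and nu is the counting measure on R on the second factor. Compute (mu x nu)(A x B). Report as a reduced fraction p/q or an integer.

For a measurable rectangle A x B, the product measure satisfies
  (mu x nu)(A x B) = mu(A) * nu(B).
  mu(A) = 5.
  nu(B) = 4.
  (mu x nu)(A x B) = 5 * 4 = 20.

20


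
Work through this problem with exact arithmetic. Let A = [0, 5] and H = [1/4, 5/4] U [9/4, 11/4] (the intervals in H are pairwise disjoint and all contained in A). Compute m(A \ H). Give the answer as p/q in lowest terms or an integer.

The ambient interval has length m(A) = 5 - 0 = 5.
Since the holes are disjoint and sit inside A, by finite additivity
  m(H) = sum_i (b_i - a_i), and m(A \ H) = m(A) - m(H).
Computing the hole measures:
  m(H_1) = 5/4 - 1/4 = 1.
  m(H_2) = 11/4 - 9/4 = 1/2.
Summed: m(H) = 1 + 1/2 = 3/2.
So m(A \ H) = 5 - 3/2 = 7/2.

7/2


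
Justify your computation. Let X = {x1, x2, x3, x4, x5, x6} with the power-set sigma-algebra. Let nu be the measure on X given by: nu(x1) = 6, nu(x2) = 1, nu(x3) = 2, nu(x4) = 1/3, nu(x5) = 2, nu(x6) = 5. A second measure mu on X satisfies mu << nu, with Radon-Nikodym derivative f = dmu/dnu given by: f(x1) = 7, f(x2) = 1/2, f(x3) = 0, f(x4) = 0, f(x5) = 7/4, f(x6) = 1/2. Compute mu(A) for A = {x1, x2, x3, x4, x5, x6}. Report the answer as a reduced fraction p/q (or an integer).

By the defining property of the Radon-Nikodym derivative, for every measurable set A,
  mu(A) = integral_A f dnu.
Since nu is a discrete measure concentrated on the atoms of X, the integral over A reduces to the sum
  mu(A) = sum_{x in A} f(x) * nu({x}).
Computing each term:
  x1: f(x1) * nu(x1) = 7 * 6 = 42.
  x2: f(x2) * nu(x2) = 1/2 * 1 = 1/2.
  x3: f(x3) * nu(x3) = 0 * 2 = 0.
  x4: f(x4) * nu(x4) = 0 * 1/3 = 0.
  x5: f(x5) * nu(x5) = 7/4 * 2 = 7/2.
  x6: f(x6) * nu(x6) = 1/2 * 5 = 5/2.
Summing: mu(A) = 42 + 1/2 + 0 + 0 + 7/2 + 5/2 = 97/2.

97/2


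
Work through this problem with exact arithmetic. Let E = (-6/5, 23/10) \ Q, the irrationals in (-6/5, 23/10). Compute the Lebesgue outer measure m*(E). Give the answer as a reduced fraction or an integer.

The interval I = (-6/5, 23/10) has m(I) = 23/10 - (-6/5) = 7/2 (endpoints are measure-zero, so open/closed/half-open agree). Write I = (I cap Q) u (I \ Q). The rationals in I are countable, so m*(I cap Q) = 0 (cover each rational by intervals whose total length is arbitrarily small). By countable subadditivity m*(I) <= m*(I cap Q) + m*(I \ Q), hence m*(I \ Q) >= m(I) = 7/2. The reverse inequality m*(I \ Q) <= m*(I) = 7/2 is trivial since (I \ Q) is a subset of I. Therefore m*(I \ Q) = 7/2.

7/2


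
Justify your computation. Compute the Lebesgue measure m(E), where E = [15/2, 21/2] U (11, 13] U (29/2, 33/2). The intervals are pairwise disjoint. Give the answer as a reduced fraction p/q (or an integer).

For pairwise disjoint intervals, m(union_i I_i) = sum_i m(I_i),
and m is invariant under swapping open/closed endpoints (single points have measure 0).
So m(E) = sum_i (b_i - a_i).
  I_1 has length 21/2 - 15/2 = 3.
  I_2 has length 13 - 11 = 2.
  I_3 has length 33/2 - 29/2 = 2.
Summing:
  m(E) = 3 + 2 + 2 = 7.

7


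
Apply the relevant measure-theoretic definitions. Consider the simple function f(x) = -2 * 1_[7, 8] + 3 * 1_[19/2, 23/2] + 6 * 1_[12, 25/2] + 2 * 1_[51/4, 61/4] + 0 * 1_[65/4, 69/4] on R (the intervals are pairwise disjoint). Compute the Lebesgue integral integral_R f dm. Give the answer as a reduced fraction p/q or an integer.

For a simple function f = sum_i c_i * 1_{A_i} with disjoint A_i,
  integral f dm = sum_i c_i * m(A_i).
Lengths of the A_i:
  m(A_1) = 8 - 7 = 1.
  m(A_2) = 23/2 - 19/2 = 2.
  m(A_3) = 25/2 - 12 = 1/2.
  m(A_4) = 61/4 - 51/4 = 5/2.
  m(A_5) = 69/4 - 65/4 = 1.
Contributions c_i * m(A_i):
  (-2) * (1) = -2.
  (3) * (2) = 6.
  (6) * (1/2) = 3.
  (2) * (5/2) = 5.
  (0) * (1) = 0.
Total: -2 + 6 + 3 + 5 + 0 = 12.

12


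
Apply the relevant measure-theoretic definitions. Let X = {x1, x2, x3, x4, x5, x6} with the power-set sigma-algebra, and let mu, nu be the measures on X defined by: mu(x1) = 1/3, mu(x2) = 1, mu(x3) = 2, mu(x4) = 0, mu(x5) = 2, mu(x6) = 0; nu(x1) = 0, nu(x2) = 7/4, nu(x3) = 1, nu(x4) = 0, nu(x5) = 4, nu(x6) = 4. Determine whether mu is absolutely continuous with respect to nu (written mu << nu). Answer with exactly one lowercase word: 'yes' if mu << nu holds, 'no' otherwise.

mu << nu means: every nu-null measurable set is also mu-null; equivalently, for every atom x, if nu({x}) = 0 then mu({x}) = 0.
Checking each atom:
  x1: nu = 0, mu = 1/3 > 0 -> violates mu << nu.
  x2: nu = 7/4 > 0 -> no constraint.
  x3: nu = 1 > 0 -> no constraint.
  x4: nu = 0, mu = 0 -> consistent with mu << nu.
  x5: nu = 4 > 0 -> no constraint.
  x6: nu = 4 > 0 -> no constraint.
The atom(s) x1 violate the condition (nu = 0 but mu > 0). Therefore mu is NOT absolutely continuous w.r.t. nu.

no


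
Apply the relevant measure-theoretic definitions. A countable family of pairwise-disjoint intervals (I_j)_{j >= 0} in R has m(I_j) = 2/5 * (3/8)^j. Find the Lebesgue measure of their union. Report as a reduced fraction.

By countable additivity of the Lebesgue measure on pairwise disjoint measurable sets,
  m(union_{j >= 0} I_j) = sum_{j >= 0} m(I_j) = sum_{j >= 0} a * r^j,
  with a = 2/5 and r = 3/8.
Since 0 < r = 3/8 < 1, the geometric series converges:
  sum_{j >= 0} a * r^j = a / (1 - r).
  = 2/5 / (1 - 3/8)
  = 2/5 / (5/8)
  = 16/25.

16/25


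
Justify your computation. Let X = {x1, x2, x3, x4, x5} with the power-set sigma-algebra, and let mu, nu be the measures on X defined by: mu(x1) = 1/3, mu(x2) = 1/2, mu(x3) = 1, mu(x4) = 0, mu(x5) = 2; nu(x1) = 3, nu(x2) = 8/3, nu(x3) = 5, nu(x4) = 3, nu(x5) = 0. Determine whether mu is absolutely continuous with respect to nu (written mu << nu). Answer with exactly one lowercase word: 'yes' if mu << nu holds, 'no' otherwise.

mu << nu means: every nu-null measurable set is also mu-null; equivalently, for every atom x, if nu({x}) = 0 then mu({x}) = 0.
Checking each atom:
  x1: nu = 3 > 0 -> no constraint.
  x2: nu = 8/3 > 0 -> no constraint.
  x3: nu = 5 > 0 -> no constraint.
  x4: nu = 3 > 0 -> no constraint.
  x5: nu = 0, mu = 2 > 0 -> violates mu << nu.
The atom(s) x5 violate the condition (nu = 0 but mu > 0). Therefore mu is NOT absolutely continuous w.r.t. nu.

no


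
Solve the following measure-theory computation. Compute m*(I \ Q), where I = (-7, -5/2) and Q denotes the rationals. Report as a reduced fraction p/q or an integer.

The interval I = (-7, -5/2) has m(I) = -5/2 - (-7) = 9/2 (endpoints are measure-zero, so open/closed/half-open agree). Write I = (I cap Q) u (I \ Q). The rationals in I are countable, so m*(I cap Q) = 0 (cover each rational by intervals whose total length is arbitrarily small). By countable subadditivity m*(I) <= m*(I cap Q) + m*(I \ Q), hence m*(I \ Q) >= m(I) = 9/2. The reverse inequality m*(I \ Q) <= m*(I) = 9/2 is trivial since (I \ Q) is a subset of I. Therefore m*(I \ Q) = 9/2.

9/2


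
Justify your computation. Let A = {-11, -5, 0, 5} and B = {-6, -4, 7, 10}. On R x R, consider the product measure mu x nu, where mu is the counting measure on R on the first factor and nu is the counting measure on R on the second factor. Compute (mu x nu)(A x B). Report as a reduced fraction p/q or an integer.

For a measurable rectangle A x B, the product measure satisfies
  (mu x nu)(A x B) = mu(A) * nu(B).
  mu(A) = 4.
  nu(B) = 4.
  (mu x nu)(A x B) = 4 * 4 = 16.

16


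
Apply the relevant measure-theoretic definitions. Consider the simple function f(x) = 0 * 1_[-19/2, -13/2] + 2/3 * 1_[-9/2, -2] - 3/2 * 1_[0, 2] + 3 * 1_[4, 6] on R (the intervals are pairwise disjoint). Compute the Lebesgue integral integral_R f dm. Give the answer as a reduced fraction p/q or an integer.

For a simple function f = sum_i c_i * 1_{A_i} with disjoint A_i,
  integral f dm = sum_i c_i * m(A_i).
Lengths of the A_i:
  m(A_1) = -13/2 - (-19/2) = 3.
  m(A_2) = -2 - (-9/2) = 5/2.
  m(A_3) = 2 - 0 = 2.
  m(A_4) = 6 - 4 = 2.
Contributions c_i * m(A_i):
  (0) * (3) = 0.
  (2/3) * (5/2) = 5/3.
  (-3/2) * (2) = -3.
  (3) * (2) = 6.
Total: 0 + 5/3 - 3 + 6 = 14/3.

14/3


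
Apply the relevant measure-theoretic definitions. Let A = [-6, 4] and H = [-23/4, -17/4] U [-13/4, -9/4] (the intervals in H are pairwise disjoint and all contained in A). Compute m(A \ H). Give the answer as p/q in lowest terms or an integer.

The ambient interval has length m(A) = 4 - (-6) = 10.
Since the holes are disjoint and sit inside A, by finite additivity
  m(H) = sum_i (b_i - a_i), and m(A \ H) = m(A) - m(H).
Computing the hole measures:
  m(H_1) = -17/4 - (-23/4) = 3/2.
  m(H_2) = -9/4 - (-13/4) = 1.
Summed: m(H) = 3/2 + 1 = 5/2.
So m(A \ H) = 10 - 5/2 = 15/2.

15/2


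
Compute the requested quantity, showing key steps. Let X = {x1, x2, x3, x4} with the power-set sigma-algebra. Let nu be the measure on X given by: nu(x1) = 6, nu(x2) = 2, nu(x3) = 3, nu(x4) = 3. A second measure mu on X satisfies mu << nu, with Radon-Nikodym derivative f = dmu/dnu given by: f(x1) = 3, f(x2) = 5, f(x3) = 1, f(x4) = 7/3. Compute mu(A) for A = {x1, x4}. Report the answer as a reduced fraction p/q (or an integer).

By the defining property of the Radon-Nikodym derivative, for every measurable set A,
  mu(A) = integral_A f dnu.
Since nu is a discrete measure concentrated on the atoms of X, the integral over A reduces to the sum
  mu(A) = sum_{x in A} f(x) * nu({x}).
Computing each term:
  x1: f(x1) * nu(x1) = 3 * 6 = 18.
  x4: f(x4) * nu(x4) = 7/3 * 3 = 7.
Summing: mu(A) = 18 + 7 = 25.

25


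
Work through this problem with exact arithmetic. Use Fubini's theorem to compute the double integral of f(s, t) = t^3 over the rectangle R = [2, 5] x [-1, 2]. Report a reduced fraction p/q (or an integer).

f(s, t) is a tensor product of a function of s and a function of t, and both factors are bounded continuous (hence Lebesgue integrable) on the rectangle, so Fubini's theorem applies:
  integral_R f d(m x m) = (integral_a1^b1 1 ds) * (integral_a2^b2 t^3 dt).
Inner integral in s: integral_{2}^{5} 1 ds = (5^1 - 2^1)/1
  = 3.
Inner integral in t: integral_{-1}^{2} t^3 dt = (2^4 - (-1)^4)/4
  = 15/4.
Product: (3) * (15/4) = 45/4.

45/4


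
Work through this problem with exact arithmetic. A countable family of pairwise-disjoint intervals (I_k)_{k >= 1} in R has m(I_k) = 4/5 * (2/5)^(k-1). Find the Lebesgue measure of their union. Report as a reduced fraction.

By countable additivity of the Lebesgue measure on pairwise disjoint measurable sets,
  m(union_{k >= 1} I_k) = sum_{k >= 1} m(I_k) = sum_{k >= 1} a * r^(k-1),
  with a = 4/5 and r = 2/5.
Since 0 < r = 2/5 < 1, the geometric series converges:
  sum_{k >= 1} a * r^(k-1) = a / (1 - r).
  = 4/5 / (1 - 2/5)
  = 4/5 / (3/5)
  = 4/3.

4/3


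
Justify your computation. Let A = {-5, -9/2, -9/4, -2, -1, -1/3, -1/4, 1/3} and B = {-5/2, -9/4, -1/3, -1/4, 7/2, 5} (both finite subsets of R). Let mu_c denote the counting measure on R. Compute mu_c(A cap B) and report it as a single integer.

Counting measure on a finite set equals cardinality. mu_c(A cap B) = |A cap B| (elements appearing in both).
Enumerating the elements of A that also lie in B gives 3 element(s).
So mu_c(A cap B) = 3.

3


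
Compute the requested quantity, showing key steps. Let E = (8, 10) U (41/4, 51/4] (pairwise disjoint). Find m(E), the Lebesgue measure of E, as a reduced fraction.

For pairwise disjoint intervals, m(union_i I_i) = sum_i m(I_i),
and m is invariant under swapping open/closed endpoints (single points have measure 0).
So m(E) = sum_i (b_i - a_i).
  I_1 has length 10 - 8 = 2.
  I_2 has length 51/4 - 41/4 = 5/2.
Summing:
  m(E) = 2 + 5/2 = 9/2.

9/2


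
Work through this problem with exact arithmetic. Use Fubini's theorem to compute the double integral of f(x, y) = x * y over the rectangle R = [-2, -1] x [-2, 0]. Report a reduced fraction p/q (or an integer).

f(x, y) is a tensor product of a function of x and a function of y, and both factors are bounded continuous (hence Lebesgue integrable) on the rectangle, so Fubini's theorem applies:
  integral_R f d(m x m) = (integral_a1^b1 x dx) * (integral_a2^b2 y dy).
Inner integral in x: integral_{-2}^{-1} x dx = ((-1)^2 - (-2)^2)/2
  = -3/2.
Inner integral in y: integral_{-2}^{0} y dy = (0^2 - (-2)^2)/2
  = -2.
Product: (-3/2) * (-2) = 3.

3


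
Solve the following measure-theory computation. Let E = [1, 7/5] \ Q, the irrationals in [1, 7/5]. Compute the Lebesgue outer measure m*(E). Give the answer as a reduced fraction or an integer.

The interval I = [1, 7/5] has m(I) = 7/5 - 1 = 2/5 (endpoints are measure-zero, so open/closed/half-open agree). Write I = (I cap Q) u (I \ Q). The rationals in I are countable, so m*(I cap Q) = 0 (cover each rational by intervals whose total length is arbitrarily small). By countable subadditivity m*(I) <= m*(I cap Q) + m*(I \ Q), hence m*(I \ Q) >= m(I) = 2/5. The reverse inequality m*(I \ Q) <= m*(I) = 2/5 is trivial since (I \ Q) is a subset of I. Therefore m*(I \ Q) = 2/5.

2/5


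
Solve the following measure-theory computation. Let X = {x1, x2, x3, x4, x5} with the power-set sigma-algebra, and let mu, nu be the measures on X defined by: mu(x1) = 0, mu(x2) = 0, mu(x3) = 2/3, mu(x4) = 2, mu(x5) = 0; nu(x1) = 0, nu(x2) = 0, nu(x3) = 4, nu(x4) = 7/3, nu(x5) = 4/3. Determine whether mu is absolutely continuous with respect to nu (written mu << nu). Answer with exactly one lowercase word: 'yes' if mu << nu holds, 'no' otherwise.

mu << nu means: every nu-null measurable set is also mu-null; equivalently, for every atom x, if nu({x}) = 0 then mu({x}) = 0.
Checking each atom:
  x1: nu = 0, mu = 0 -> consistent with mu << nu.
  x2: nu = 0, mu = 0 -> consistent with mu << nu.
  x3: nu = 4 > 0 -> no constraint.
  x4: nu = 7/3 > 0 -> no constraint.
  x5: nu = 4/3 > 0 -> no constraint.
No atom violates the condition. Therefore mu << nu.

yes


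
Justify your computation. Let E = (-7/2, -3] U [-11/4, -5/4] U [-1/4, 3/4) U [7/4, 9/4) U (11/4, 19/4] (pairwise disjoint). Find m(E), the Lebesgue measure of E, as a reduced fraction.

For pairwise disjoint intervals, m(union_i I_i) = sum_i m(I_i),
and m is invariant under swapping open/closed endpoints (single points have measure 0).
So m(E) = sum_i (b_i - a_i).
  I_1 has length -3 - (-7/2) = 1/2.
  I_2 has length -5/4 - (-11/4) = 3/2.
  I_3 has length 3/4 - (-1/4) = 1.
  I_4 has length 9/4 - 7/4 = 1/2.
  I_5 has length 19/4 - 11/4 = 2.
Summing:
  m(E) = 1/2 + 3/2 + 1 + 1/2 + 2 = 11/2.

11/2


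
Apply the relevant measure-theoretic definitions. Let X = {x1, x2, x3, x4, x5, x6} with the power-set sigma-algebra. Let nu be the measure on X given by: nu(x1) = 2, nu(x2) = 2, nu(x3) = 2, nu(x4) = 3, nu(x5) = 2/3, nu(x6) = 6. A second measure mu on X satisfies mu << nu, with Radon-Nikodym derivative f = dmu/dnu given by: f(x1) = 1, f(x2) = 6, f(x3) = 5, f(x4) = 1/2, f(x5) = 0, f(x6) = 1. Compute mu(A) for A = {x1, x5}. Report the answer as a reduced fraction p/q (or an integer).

By the defining property of the Radon-Nikodym derivative, for every measurable set A,
  mu(A) = integral_A f dnu.
Since nu is a discrete measure concentrated on the atoms of X, the integral over A reduces to the sum
  mu(A) = sum_{x in A} f(x) * nu({x}).
Computing each term:
  x1: f(x1) * nu(x1) = 1 * 2 = 2.
  x5: f(x5) * nu(x5) = 0 * 2/3 = 0.
Summing: mu(A) = 2 + 0 = 2.

2


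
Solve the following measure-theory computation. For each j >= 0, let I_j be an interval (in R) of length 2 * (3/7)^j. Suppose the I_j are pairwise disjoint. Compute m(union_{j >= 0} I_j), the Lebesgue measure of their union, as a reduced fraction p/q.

By countable additivity of the Lebesgue measure on pairwise disjoint measurable sets,
  m(union_{j >= 0} I_j) = sum_{j >= 0} m(I_j) = sum_{j >= 0} a * r^j,
  with a = 2 and r = 3/7.
Since 0 < r = 3/7 < 1, the geometric series converges:
  sum_{j >= 0} a * r^j = a / (1 - r).
  = 2 / (1 - 3/7)
  = 2 / (4/7)
  = 7/2.

7/2


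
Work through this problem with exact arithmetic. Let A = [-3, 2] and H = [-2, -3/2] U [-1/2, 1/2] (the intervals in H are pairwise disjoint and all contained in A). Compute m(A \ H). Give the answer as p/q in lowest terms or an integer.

The ambient interval has length m(A) = 2 - (-3) = 5.
Since the holes are disjoint and sit inside A, by finite additivity
  m(H) = sum_i (b_i - a_i), and m(A \ H) = m(A) - m(H).
Computing the hole measures:
  m(H_1) = -3/2 - (-2) = 1/2.
  m(H_2) = 1/2 - (-1/2) = 1.
Summed: m(H) = 1/2 + 1 = 3/2.
So m(A \ H) = 5 - 3/2 = 7/2.

7/2


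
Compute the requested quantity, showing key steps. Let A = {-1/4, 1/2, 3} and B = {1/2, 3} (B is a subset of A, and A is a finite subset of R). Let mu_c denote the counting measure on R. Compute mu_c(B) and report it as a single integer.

Counting measure assigns mu_c(E) = |E| (number of elements) when E is finite.
B has 2 element(s), so mu_c(B) = 2.

2


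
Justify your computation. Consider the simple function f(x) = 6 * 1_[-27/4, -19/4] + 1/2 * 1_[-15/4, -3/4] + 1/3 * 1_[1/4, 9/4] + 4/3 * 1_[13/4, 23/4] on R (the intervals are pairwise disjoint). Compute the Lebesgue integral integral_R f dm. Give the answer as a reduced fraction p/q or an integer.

For a simple function f = sum_i c_i * 1_{A_i} with disjoint A_i,
  integral f dm = sum_i c_i * m(A_i).
Lengths of the A_i:
  m(A_1) = -19/4 - (-27/4) = 2.
  m(A_2) = -3/4 - (-15/4) = 3.
  m(A_3) = 9/4 - 1/4 = 2.
  m(A_4) = 23/4 - 13/4 = 5/2.
Contributions c_i * m(A_i):
  (6) * (2) = 12.
  (1/2) * (3) = 3/2.
  (1/3) * (2) = 2/3.
  (4/3) * (5/2) = 10/3.
Total: 12 + 3/2 + 2/3 + 10/3 = 35/2.

35/2


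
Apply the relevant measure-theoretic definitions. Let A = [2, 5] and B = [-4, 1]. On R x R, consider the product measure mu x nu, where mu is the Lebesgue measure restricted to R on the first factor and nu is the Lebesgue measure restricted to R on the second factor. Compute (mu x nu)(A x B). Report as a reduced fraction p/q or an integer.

For a measurable rectangle A x B, the product measure satisfies
  (mu x nu)(A x B) = mu(A) * nu(B).
  mu(A) = 3.
  nu(B) = 5.
  (mu x nu)(A x B) = 3 * 5 = 15.

15


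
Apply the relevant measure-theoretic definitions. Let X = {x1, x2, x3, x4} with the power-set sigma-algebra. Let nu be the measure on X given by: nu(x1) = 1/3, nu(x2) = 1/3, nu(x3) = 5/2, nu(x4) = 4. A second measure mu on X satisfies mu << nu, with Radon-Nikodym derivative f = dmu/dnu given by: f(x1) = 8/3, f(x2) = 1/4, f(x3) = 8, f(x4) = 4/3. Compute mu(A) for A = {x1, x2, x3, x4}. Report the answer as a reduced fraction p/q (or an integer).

By the defining property of the Radon-Nikodym derivative, for every measurable set A,
  mu(A) = integral_A f dnu.
Since nu is a discrete measure concentrated on the atoms of X, the integral over A reduces to the sum
  mu(A) = sum_{x in A} f(x) * nu({x}).
Computing each term:
  x1: f(x1) * nu(x1) = 8/3 * 1/3 = 8/9.
  x2: f(x2) * nu(x2) = 1/4 * 1/3 = 1/12.
  x3: f(x3) * nu(x3) = 8 * 5/2 = 20.
  x4: f(x4) * nu(x4) = 4/3 * 4 = 16/3.
Summing: mu(A) = 8/9 + 1/12 + 20 + 16/3 = 947/36.

947/36


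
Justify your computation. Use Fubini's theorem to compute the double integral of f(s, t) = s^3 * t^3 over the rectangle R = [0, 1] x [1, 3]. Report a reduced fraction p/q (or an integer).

f(s, t) is a tensor product of a function of s and a function of t, and both factors are bounded continuous (hence Lebesgue integrable) on the rectangle, so Fubini's theorem applies:
  integral_R f d(m x m) = (integral_a1^b1 s^3 ds) * (integral_a2^b2 t^3 dt).
Inner integral in s: integral_{0}^{1} s^3 ds = (1^4 - 0^4)/4
  = 1/4.
Inner integral in t: integral_{1}^{3} t^3 dt = (3^4 - 1^4)/4
  = 20.
Product: (1/4) * (20) = 5.

5


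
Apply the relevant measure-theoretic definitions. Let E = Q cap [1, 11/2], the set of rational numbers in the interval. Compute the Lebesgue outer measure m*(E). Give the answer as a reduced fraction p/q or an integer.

Q cap [1, 11/2] is countable; list its elements as q_1, q_2, ... . Fix eps > 0 and cover the k-th point by an interval of length eps * 2^(-k). The cover has total length eps * sum_{k>=1} 2^(-k) = eps, so by definition of outer measure m*(Q cap [1, 11/2]) <= eps. Since eps was arbitrary and m* >= 0, the outer measure is 0.

0


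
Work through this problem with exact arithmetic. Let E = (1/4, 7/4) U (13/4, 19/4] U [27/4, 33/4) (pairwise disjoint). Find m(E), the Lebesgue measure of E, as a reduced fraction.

For pairwise disjoint intervals, m(union_i I_i) = sum_i m(I_i),
and m is invariant under swapping open/closed endpoints (single points have measure 0).
So m(E) = sum_i (b_i - a_i).
  I_1 has length 7/4 - 1/4 = 3/2.
  I_2 has length 19/4 - 13/4 = 3/2.
  I_3 has length 33/4 - 27/4 = 3/2.
Summing:
  m(E) = 3/2 + 3/2 + 3/2 = 9/2.

9/2


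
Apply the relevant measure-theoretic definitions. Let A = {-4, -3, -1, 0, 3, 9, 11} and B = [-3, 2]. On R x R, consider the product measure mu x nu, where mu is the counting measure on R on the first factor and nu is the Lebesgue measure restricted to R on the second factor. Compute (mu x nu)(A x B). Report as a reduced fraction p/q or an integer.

For a measurable rectangle A x B, the product measure satisfies
  (mu x nu)(A x B) = mu(A) * nu(B).
  mu(A) = 7.
  nu(B) = 5.
  (mu x nu)(A x B) = 7 * 5 = 35.

35


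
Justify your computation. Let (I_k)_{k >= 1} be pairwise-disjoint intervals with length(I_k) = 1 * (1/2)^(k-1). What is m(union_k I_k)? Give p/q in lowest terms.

By countable additivity of the Lebesgue measure on pairwise disjoint measurable sets,
  m(union_{k >= 1} I_k) = sum_{k >= 1} m(I_k) = sum_{k >= 1} a * r^(k-1),
  with a = 1 and r = 1/2.
Since 0 < r = 1/2 < 1, the geometric series converges:
  sum_{k >= 1} a * r^(k-1) = a / (1 - r).
  = 1 / (1 - 1/2)
  = 1 / (1/2)
  = 2.

2


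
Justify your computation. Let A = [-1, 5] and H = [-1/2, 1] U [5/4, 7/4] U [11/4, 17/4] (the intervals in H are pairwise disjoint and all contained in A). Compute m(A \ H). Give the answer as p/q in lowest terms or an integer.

The ambient interval has length m(A) = 5 - (-1) = 6.
Since the holes are disjoint and sit inside A, by finite additivity
  m(H) = sum_i (b_i - a_i), and m(A \ H) = m(A) - m(H).
Computing the hole measures:
  m(H_1) = 1 - (-1/2) = 3/2.
  m(H_2) = 7/4 - 5/4 = 1/2.
  m(H_3) = 17/4 - 11/4 = 3/2.
Summed: m(H) = 3/2 + 1/2 + 3/2 = 7/2.
So m(A \ H) = 6 - 7/2 = 5/2.

5/2


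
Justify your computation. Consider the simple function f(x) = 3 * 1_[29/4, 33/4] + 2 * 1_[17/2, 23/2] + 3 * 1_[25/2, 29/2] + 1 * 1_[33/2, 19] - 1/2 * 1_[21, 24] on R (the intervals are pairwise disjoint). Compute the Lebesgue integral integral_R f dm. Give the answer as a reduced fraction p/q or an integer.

For a simple function f = sum_i c_i * 1_{A_i} with disjoint A_i,
  integral f dm = sum_i c_i * m(A_i).
Lengths of the A_i:
  m(A_1) = 33/4 - 29/4 = 1.
  m(A_2) = 23/2 - 17/2 = 3.
  m(A_3) = 29/2 - 25/2 = 2.
  m(A_4) = 19 - 33/2 = 5/2.
  m(A_5) = 24 - 21 = 3.
Contributions c_i * m(A_i):
  (3) * (1) = 3.
  (2) * (3) = 6.
  (3) * (2) = 6.
  (1) * (5/2) = 5/2.
  (-1/2) * (3) = -3/2.
Total: 3 + 6 + 6 + 5/2 - 3/2 = 16.

16


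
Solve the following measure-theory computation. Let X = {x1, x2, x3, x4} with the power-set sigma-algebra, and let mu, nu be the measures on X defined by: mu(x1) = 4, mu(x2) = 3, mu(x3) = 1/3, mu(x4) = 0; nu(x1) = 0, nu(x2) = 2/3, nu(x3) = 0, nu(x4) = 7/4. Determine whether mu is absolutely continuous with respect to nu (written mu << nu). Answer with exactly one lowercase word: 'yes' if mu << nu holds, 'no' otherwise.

mu << nu means: every nu-null measurable set is also mu-null; equivalently, for every atom x, if nu({x}) = 0 then mu({x}) = 0.
Checking each atom:
  x1: nu = 0, mu = 4 > 0 -> violates mu << nu.
  x2: nu = 2/3 > 0 -> no constraint.
  x3: nu = 0, mu = 1/3 > 0 -> violates mu << nu.
  x4: nu = 7/4 > 0 -> no constraint.
The atom(s) x1, x3 violate the condition (nu = 0 but mu > 0). Therefore mu is NOT absolutely continuous w.r.t. nu.

no


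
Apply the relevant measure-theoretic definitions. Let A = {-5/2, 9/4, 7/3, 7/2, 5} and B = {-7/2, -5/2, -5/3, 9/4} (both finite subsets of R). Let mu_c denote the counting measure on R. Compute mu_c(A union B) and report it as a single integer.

Counting measure on a finite set equals cardinality. By inclusion-exclusion, |A union B| = |A| + |B| - |A cap B|.
|A| = 5, |B| = 4, |A cap B| = 2.
So mu_c(A union B) = 5 + 4 - 2 = 7.

7


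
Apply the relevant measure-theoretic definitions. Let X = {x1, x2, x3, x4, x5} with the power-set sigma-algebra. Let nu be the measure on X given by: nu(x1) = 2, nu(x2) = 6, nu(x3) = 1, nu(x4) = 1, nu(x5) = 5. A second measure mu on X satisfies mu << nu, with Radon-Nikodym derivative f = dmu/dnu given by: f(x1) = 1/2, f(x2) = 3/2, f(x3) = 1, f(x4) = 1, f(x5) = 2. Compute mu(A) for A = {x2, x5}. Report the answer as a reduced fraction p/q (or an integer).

By the defining property of the Radon-Nikodym derivative, for every measurable set A,
  mu(A) = integral_A f dnu.
Since nu is a discrete measure concentrated on the atoms of X, the integral over A reduces to the sum
  mu(A) = sum_{x in A} f(x) * nu({x}).
Computing each term:
  x2: f(x2) * nu(x2) = 3/2 * 6 = 9.
  x5: f(x5) * nu(x5) = 2 * 5 = 10.
Summing: mu(A) = 9 + 10 = 19.

19


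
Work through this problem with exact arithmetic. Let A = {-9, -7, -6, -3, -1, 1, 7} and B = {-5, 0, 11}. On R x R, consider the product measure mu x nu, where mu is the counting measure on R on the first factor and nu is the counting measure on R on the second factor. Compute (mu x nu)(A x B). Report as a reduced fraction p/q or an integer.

For a measurable rectangle A x B, the product measure satisfies
  (mu x nu)(A x B) = mu(A) * nu(B).
  mu(A) = 7.
  nu(B) = 3.
  (mu x nu)(A x B) = 7 * 3 = 21.

21


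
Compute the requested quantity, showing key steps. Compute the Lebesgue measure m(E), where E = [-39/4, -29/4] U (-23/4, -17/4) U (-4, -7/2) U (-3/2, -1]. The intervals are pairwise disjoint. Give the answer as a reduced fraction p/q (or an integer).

For pairwise disjoint intervals, m(union_i I_i) = sum_i m(I_i),
and m is invariant under swapping open/closed endpoints (single points have measure 0).
So m(E) = sum_i (b_i - a_i).
  I_1 has length -29/4 - (-39/4) = 5/2.
  I_2 has length -17/4 - (-23/4) = 3/2.
  I_3 has length -7/2 - (-4) = 1/2.
  I_4 has length -1 - (-3/2) = 1/2.
Summing:
  m(E) = 5/2 + 3/2 + 1/2 + 1/2 = 5.

5


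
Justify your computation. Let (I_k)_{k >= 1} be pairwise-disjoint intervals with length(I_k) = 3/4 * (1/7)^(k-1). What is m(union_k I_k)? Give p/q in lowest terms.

By countable additivity of the Lebesgue measure on pairwise disjoint measurable sets,
  m(union_{k >= 1} I_k) = sum_{k >= 1} m(I_k) = sum_{k >= 1} a * r^(k-1),
  with a = 3/4 and r = 1/7.
Since 0 < r = 1/7 < 1, the geometric series converges:
  sum_{k >= 1} a * r^(k-1) = a / (1 - r).
  = 3/4 / (1 - 1/7)
  = 3/4 / (6/7)
  = 7/8.

7/8


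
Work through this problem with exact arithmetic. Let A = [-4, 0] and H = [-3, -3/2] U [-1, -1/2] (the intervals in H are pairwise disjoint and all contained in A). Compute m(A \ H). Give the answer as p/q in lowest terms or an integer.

The ambient interval has length m(A) = 0 - (-4) = 4.
Since the holes are disjoint and sit inside A, by finite additivity
  m(H) = sum_i (b_i - a_i), and m(A \ H) = m(A) - m(H).
Computing the hole measures:
  m(H_1) = -3/2 - (-3) = 3/2.
  m(H_2) = -1/2 - (-1) = 1/2.
Summed: m(H) = 3/2 + 1/2 = 2.
So m(A \ H) = 4 - 2 = 2.

2


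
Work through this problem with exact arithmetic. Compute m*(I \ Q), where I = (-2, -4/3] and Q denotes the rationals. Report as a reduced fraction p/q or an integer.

The interval I = (-2, -4/3] has m(I) = -4/3 - (-2) = 2/3 (endpoints are measure-zero, so open/closed/half-open agree). Write I = (I cap Q) u (I \ Q). The rationals in I are countable, so m*(I cap Q) = 0 (cover each rational by intervals whose total length is arbitrarily small). By countable subadditivity m*(I) <= m*(I cap Q) + m*(I \ Q), hence m*(I \ Q) >= m(I) = 2/3. The reverse inequality m*(I \ Q) <= m*(I) = 2/3 is trivial since (I \ Q) is a subset of I. Therefore m*(I \ Q) = 2/3.

2/3


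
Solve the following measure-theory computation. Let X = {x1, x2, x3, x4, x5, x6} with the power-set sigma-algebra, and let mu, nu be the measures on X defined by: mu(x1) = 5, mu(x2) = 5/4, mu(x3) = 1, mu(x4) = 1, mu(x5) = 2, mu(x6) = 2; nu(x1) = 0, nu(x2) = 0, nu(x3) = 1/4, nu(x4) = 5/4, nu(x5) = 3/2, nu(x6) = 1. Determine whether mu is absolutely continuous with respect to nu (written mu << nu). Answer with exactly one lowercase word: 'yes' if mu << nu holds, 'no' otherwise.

mu << nu means: every nu-null measurable set is also mu-null; equivalently, for every atom x, if nu({x}) = 0 then mu({x}) = 0.
Checking each atom:
  x1: nu = 0, mu = 5 > 0 -> violates mu << nu.
  x2: nu = 0, mu = 5/4 > 0 -> violates mu << nu.
  x3: nu = 1/4 > 0 -> no constraint.
  x4: nu = 5/4 > 0 -> no constraint.
  x5: nu = 3/2 > 0 -> no constraint.
  x6: nu = 1 > 0 -> no constraint.
The atom(s) x1, x2 violate the condition (nu = 0 but mu > 0). Therefore mu is NOT absolutely continuous w.r.t. nu.

no


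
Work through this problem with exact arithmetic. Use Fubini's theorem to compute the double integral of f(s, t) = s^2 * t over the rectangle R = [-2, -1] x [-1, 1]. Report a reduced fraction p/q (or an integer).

f(s, t) is a tensor product of a function of s and a function of t, and both factors are bounded continuous (hence Lebesgue integrable) on the rectangle, so Fubini's theorem applies:
  integral_R f d(m x m) = (integral_a1^b1 s^2 ds) * (integral_a2^b2 t dt).
Inner integral in s: integral_{-2}^{-1} s^2 ds = ((-1)^3 - (-2)^3)/3
  = 7/3.
Inner integral in t: integral_{-1}^{1} t dt = (1^2 - (-1)^2)/2
  = 0.
Product: (7/3) * (0) = 0.

0


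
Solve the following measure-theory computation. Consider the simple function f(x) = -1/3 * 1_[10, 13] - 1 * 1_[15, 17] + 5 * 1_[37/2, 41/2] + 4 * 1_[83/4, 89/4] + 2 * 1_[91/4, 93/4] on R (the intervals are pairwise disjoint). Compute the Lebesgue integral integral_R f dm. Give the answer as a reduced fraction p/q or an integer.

For a simple function f = sum_i c_i * 1_{A_i} with disjoint A_i,
  integral f dm = sum_i c_i * m(A_i).
Lengths of the A_i:
  m(A_1) = 13 - 10 = 3.
  m(A_2) = 17 - 15 = 2.
  m(A_3) = 41/2 - 37/2 = 2.
  m(A_4) = 89/4 - 83/4 = 3/2.
  m(A_5) = 93/4 - 91/4 = 1/2.
Contributions c_i * m(A_i):
  (-1/3) * (3) = -1.
  (-1) * (2) = -2.
  (5) * (2) = 10.
  (4) * (3/2) = 6.
  (2) * (1/2) = 1.
Total: -1 - 2 + 10 + 6 + 1 = 14.

14


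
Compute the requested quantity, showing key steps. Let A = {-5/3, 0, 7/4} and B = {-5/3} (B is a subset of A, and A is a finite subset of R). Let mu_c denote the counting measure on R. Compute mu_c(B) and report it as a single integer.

Counting measure assigns mu_c(E) = |E| (number of elements) when E is finite.
B has 1 element(s), so mu_c(B) = 1.

1


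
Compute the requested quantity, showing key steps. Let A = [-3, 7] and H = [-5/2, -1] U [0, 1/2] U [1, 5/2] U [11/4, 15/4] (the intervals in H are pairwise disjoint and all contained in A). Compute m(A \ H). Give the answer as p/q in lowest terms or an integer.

The ambient interval has length m(A) = 7 - (-3) = 10.
Since the holes are disjoint and sit inside A, by finite additivity
  m(H) = sum_i (b_i - a_i), and m(A \ H) = m(A) - m(H).
Computing the hole measures:
  m(H_1) = -1 - (-5/2) = 3/2.
  m(H_2) = 1/2 - 0 = 1/2.
  m(H_3) = 5/2 - 1 = 3/2.
  m(H_4) = 15/4 - 11/4 = 1.
Summed: m(H) = 3/2 + 1/2 + 3/2 + 1 = 9/2.
So m(A \ H) = 10 - 9/2 = 11/2.

11/2
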